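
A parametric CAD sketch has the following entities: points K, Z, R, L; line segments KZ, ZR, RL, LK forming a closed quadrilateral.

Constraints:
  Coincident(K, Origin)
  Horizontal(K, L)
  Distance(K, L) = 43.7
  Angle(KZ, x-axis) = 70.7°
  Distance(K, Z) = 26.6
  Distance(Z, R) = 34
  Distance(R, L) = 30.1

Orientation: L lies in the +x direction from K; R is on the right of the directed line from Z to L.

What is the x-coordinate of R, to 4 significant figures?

14.78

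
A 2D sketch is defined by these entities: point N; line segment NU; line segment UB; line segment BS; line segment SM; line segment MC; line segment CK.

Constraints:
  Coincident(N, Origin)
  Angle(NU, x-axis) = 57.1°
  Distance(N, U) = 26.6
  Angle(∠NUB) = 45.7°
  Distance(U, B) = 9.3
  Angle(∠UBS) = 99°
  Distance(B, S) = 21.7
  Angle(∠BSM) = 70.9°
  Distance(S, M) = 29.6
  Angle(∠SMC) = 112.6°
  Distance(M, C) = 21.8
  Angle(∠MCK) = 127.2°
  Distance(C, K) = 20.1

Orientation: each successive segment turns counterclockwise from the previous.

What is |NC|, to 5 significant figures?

46.468

∠BSM = 70.9° gives SM at 21.500° from the x-axis; with |SM| = 29.6, M = (33.781, 9.6631). ∠SMC = 112.6° gives MC at 88.900° from the x-axis; with |MC| = 21.8, C = (34.199, 31.459). Then |NC| = |C − N| = 46.468.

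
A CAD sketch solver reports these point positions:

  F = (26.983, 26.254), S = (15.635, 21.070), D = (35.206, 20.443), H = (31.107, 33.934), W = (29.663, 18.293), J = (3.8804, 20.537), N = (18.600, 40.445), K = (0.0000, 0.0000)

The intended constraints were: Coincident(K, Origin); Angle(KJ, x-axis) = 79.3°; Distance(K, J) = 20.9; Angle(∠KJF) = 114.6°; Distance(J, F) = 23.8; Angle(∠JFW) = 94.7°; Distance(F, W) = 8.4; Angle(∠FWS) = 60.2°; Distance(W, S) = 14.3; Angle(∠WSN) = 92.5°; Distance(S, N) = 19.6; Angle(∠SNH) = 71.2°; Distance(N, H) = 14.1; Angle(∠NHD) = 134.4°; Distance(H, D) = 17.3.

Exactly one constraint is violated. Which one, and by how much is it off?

Distance(H, D) = 17.3 — off by 3.20.

K = (0.00, 0.00) ✓; KJ at 79.30° ✓; |KJ| = 20.90 ✓; ∠KJF = 114.6° ✓; |JF| = 23.80 ✓; ∠JFW = 94.71° ✓; |FW| = 8.400 ✓; ∠FWS = 60.20° ✓; |WS| = 14.30 ✓; ∠WSN = 92.50° ✓; |SN| = 19.60 ✓; ∠SNH = 71.20° ✓; |NH| = 14.10 ✓; ∠NHD = 134.4° ✓; |HD| = 14.10 ✗.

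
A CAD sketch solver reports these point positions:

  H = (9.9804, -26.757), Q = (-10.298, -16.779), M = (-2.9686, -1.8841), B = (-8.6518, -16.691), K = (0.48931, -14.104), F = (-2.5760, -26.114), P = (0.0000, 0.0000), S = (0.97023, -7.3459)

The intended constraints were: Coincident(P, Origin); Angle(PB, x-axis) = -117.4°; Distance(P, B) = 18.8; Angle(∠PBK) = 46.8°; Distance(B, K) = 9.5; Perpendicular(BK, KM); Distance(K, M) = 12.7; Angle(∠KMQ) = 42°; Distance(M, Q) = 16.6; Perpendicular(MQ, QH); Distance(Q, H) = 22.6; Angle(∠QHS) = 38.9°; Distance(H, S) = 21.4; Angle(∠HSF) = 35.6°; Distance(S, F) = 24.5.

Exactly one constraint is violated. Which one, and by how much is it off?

Distance(S, F) = 24.5 — off by 5.40.

P = (0.00, 0.00) ✓; PB at -117.4° ✓; |PB| = 18.80 ✓; ∠PBK = 46.80° ✓; |BK| = 9.500 ✓; ∠(BK, KM) = 90.00° ✓; |KM| = 12.70 ✓; ∠KMQ = 42.00° ✓; |MQ| = 16.60 ✓; ∠(MQ, QH) = 90.00° ✓; |QH| = 22.60 ✓; ∠QHS = 38.90° ✓; |HS| = 21.40 ✓; ∠HSF = 35.60° ✓; |SF| = 19.10 ✗.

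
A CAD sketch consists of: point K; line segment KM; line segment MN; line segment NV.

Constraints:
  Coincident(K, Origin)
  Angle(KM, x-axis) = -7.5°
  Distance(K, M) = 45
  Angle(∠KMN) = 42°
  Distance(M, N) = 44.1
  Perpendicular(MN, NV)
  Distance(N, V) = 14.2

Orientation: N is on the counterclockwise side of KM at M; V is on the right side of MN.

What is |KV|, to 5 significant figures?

45.575

K is at the origin; KM runs at -7.5° with length 45.0, so M = 45.0·(cos -7.5°, sin -7.5°) = (44.615, -5.8737). ∠KMN = 42.0°, so MN runs at -7.5° + (180° − 42.0°) = 130.50° from the x-axis; with |MN| = 44.1, N = M + 44.1·(cos 130.50°, sin 130.50°) = (15.974, 27.660). MN ⟂ NV; with |NV| = 14.2 on the right of MN, V = N + 14.2·(0.76041, 0.64945) = (26.772, 36.882). Then |KV| = |V − K| = 45.575.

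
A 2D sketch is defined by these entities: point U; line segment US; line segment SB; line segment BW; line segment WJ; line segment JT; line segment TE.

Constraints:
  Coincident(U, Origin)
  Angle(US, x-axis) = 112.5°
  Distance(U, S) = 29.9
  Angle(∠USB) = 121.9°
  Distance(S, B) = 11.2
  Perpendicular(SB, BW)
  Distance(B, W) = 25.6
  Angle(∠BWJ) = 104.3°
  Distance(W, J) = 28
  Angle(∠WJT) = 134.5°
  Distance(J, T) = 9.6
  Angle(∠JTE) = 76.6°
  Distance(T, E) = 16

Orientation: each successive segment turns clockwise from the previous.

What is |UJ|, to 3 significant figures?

7.13

U is at the origin; US runs at 112.5° with length 29.9, so S = (-11.4, 27.6). ∠USB = 121.9° gives SB at 54.4° from the x-axis; with |SB| = 11.2, B = (-4.92, 36.7). The perpendicularity gives BW at right angles to SB, so BW runs at -35.6°; with |BW| = 25.6, W = (15.9, 21.8). ∠BWJ = 104.3° gives WJ at -111° from the x-axis; with |WJ| = 28.0, J = (5.72, -4.26). Then |UJ| = |J − U| = 7.13.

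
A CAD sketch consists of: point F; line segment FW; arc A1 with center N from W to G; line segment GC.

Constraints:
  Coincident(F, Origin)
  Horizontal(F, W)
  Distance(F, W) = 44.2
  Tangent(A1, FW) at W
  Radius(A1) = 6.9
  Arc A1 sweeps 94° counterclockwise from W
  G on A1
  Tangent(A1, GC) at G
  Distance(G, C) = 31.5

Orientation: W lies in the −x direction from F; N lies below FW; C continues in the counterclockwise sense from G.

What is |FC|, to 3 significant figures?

62.4

On A1, W sits at bearing 90° from N; a 94° counterclockwise sweep puts G at bearing 184°, so G = N + 6.9·(cos 184°, sin 184°) = (-51.1, -7.38). A1 meets GC tangentially, so NG is at right angles to GC, so GC runs along (−sin 184°, cos 184°); with |GC| = 31.5, C = (-48.9, -38.8). Then |FC| = |C − F| = 62.4.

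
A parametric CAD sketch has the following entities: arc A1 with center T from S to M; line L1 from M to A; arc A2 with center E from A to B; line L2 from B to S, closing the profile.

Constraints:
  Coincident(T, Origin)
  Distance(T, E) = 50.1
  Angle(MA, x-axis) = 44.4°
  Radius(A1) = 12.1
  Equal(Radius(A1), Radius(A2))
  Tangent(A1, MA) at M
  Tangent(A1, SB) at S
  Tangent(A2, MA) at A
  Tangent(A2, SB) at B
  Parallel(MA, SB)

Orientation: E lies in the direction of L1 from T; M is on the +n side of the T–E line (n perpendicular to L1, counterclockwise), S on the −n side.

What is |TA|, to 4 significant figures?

51.54

The slot axis is L1's direction at 44.4°, so u = (cos 44.4°, sin 44.4°) = (0.7145, 0.6997) and n = (−sin 44.4°, cos 44.4°) = (-0.6997, 0.7145). T is at the origin and E lies 50.1 along u from T, so E = 50.1·u = (35.80, 35.05). Tangency of A1 to both parallel lines with radius 12.1 puts M and S at T ± 12.1·n: M = (-8.466, 8.645), S = (8.466, -8.645). Equal radii place A and B the same way about E: A = E + 12.1·n = (27.33, 43.70), B = E − 12.1·n = (44.26, 26.41). Then |TA| = |A − T| = 51.54.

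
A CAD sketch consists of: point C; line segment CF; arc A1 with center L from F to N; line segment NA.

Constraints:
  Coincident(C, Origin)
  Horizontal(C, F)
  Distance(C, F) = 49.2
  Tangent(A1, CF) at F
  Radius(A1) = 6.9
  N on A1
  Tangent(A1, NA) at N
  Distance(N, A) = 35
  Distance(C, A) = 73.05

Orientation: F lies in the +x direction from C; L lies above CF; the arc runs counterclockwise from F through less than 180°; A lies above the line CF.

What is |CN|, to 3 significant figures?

56.4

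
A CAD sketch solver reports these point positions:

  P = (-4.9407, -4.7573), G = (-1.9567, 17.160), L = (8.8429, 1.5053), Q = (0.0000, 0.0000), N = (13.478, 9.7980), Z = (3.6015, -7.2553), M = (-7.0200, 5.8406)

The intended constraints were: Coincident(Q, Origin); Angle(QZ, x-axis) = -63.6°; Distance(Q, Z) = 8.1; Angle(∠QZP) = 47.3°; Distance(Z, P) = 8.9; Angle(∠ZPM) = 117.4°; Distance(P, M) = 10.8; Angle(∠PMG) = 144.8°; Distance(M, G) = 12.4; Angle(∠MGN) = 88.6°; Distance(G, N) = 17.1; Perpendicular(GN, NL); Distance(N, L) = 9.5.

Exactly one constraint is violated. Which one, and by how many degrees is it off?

Perpendicular(GN, NL) — off by 3.70°.

Q = (0.00, 0.00) ✓; QZ at -63.60° ✓; |QZ| = 8.100 ✓; ∠QZP = 47.30° ✓; |ZP| = 8.900 ✓; ∠ZPM = 117.4° ✓; |PM| = 10.80 ✓; ∠PMG = 144.8° ✓; |MG| = 12.40 ✓; ∠MGN = 88.60° ✓; |GN| = 17.10 ✓; ∠(GN, NL) = 93.70° ✗; |NL| = 9.500 ✓.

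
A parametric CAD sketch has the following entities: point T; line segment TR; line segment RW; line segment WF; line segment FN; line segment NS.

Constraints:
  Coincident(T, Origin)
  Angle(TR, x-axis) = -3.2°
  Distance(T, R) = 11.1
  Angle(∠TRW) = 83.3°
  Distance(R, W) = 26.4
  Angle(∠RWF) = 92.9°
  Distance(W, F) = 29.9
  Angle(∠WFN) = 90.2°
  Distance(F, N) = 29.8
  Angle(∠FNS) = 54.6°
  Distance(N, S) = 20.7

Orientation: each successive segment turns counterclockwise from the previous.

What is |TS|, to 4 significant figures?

8.455

T is at the origin; TR runs at -3.2° with length 11.1, so R = (11.08, -0.6196). ∠TRW = 83.3° gives RW at 93.50° from the x-axis; with |RW| = 26.4, W = (9.471, 25.73). ∠RWF = 92.9° gives WF at -179.4° from the x-axis; with |WF| = 29.9, F = (-20.43, 25.42). ∠WFN = 90.2° gives FN at -89.60° from the x-axis; with |FN| = 29.8, N = (-20.22, -4.381). ∠FNS = 54.6° gives NS at 35.80° from the x-axis; with |NS| = 20.7, S = (-3.430, 7.727). Then |TS| = |S − T| = 8.455.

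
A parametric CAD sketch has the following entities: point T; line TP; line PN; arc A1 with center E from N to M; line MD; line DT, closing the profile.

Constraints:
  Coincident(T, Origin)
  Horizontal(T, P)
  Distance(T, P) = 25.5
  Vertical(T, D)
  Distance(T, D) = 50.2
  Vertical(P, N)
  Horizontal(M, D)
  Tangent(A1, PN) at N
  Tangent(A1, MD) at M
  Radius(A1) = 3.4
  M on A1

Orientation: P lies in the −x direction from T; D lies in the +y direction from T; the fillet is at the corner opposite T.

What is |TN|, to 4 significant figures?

53.30

T is at the origin; T and P share the same y with |TP| = 25.5 and P on the −x side, so P = (-25.50, 0.000). T and D share the same x with |TD| = 50.2 and D on the +y side, so D = (0.000, 50.20). The virtual corner opposite T is at (-25.50, 50.20). Tangency of A1 to PN means the radius EN is perpendicular to PN and the tangent condition forces EM to be normal to MD, with radius 3.4, so the center E sits 3.4 in from both sides at E = (-22.10, 46.80). That places the tangent points at N = (-25.50, 46.80) on PN and M = (-22.10, 50.20) on MD. Then |TN| = |N − T| = 53.30.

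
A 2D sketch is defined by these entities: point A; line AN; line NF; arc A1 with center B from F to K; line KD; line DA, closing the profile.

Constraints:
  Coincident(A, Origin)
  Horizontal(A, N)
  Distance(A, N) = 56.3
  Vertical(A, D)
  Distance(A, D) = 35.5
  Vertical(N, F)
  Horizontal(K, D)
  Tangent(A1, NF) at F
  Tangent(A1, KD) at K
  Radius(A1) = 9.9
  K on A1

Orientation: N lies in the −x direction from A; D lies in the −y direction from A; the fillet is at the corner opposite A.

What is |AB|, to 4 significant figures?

52.99

A and D share the same x with |AD| = 35.5 and D on the −y side, so D = (0.000, -35.50). The virtual corner opposite A is at (-56.30, -35.50). Since A1 is tangent to NF there, BF ⟂ NF and A1 meets KD tangentially, so BK is at right angles to KD, with radius 9.9, so the center B sits 9.9 in from both sides at B = (-46.40, -25.60). Then |AB| = |B − A| = 52.99.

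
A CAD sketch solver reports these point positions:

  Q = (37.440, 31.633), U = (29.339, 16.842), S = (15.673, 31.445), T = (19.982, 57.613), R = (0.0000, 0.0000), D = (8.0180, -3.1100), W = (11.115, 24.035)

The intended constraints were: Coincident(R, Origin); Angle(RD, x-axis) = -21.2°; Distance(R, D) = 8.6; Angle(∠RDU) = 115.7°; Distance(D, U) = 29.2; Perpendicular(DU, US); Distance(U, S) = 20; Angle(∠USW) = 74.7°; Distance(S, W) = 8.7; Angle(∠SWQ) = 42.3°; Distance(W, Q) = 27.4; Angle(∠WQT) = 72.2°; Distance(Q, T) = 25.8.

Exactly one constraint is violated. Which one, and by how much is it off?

Distance(Q, T) = 25.8 — off by 5.50.

R = (0.00, 0.00) ✓; RD at -21.20° ✓; |RD| = 8.600 ✓; ∠RDU = 115.7° ✓; |DU| = 29.20 ✓; ∠(DU, US) = 90.00° ✓; |US| = 20.00 ✓; ∠USW = 74.70° ✓; |SW| = 8.700 ✓; ∠SWQ = 42.30° ✓; |WQ| = 27.40 ✓; ∠WQT = 72.20° ✓; |QT| = 31.30 ✗.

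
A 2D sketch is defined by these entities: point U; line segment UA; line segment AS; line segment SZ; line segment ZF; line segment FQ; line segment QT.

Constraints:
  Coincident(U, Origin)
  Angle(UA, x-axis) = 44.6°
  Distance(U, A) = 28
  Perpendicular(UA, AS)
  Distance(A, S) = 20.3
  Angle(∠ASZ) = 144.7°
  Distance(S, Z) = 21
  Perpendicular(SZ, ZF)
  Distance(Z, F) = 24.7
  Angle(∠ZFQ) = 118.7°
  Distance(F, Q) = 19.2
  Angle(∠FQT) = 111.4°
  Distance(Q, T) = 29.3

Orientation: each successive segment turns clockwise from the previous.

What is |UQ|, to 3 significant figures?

4.59

SZ ⟂ ZF, so ZF runs at -171°; with |ZF| = 24.7, F = (13.2, -19.5). ∠ZFQ = 118.7° gives FQ at 128° from the x-axis; with |FQ| = 19.2, Q = (1.39, -4.38). Then |UQ| = |Q − U| = 4.59.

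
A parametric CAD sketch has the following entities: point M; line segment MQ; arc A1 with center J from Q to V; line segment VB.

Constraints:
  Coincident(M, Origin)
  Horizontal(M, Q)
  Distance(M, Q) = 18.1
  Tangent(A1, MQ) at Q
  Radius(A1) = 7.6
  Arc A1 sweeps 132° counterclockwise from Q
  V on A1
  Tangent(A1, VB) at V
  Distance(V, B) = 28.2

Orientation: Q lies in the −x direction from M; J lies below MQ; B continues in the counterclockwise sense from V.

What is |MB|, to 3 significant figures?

34.0

M is at the origin; MQ is horizontal with |MQ| = 18.1 and Q on the −x side, so Q = (-18.1, 0.00). Since A1 is tangent to MQ there, JQ ⟂ MQ, so J = Q + (0, -7.6) = (-18.1, -7.60). On A1, Q sits at bearing 90° from J; a 132° counterclockwise sweep puts V at bearing 222°, so V = J + 7.6·(cos 222°, sin 222°) = (-23.7, -12.7). Since A1 is tangent to VB there, JV ⟂ VB, so VB runs along (−sin 222°, cos 222°); with |VB| = 28.2, B = (-4.88, -33.6). Then |MB| = |B − M| = 34.0.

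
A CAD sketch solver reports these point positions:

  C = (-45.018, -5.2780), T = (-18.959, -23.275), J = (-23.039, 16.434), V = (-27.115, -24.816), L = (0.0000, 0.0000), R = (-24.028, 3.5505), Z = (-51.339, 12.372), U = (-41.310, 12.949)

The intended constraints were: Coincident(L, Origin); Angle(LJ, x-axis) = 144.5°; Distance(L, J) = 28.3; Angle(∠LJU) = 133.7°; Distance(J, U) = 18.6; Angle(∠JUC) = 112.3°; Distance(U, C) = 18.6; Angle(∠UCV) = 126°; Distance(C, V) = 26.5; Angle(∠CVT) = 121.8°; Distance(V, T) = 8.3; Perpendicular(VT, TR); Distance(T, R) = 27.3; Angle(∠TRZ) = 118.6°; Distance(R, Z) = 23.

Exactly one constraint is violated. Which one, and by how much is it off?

Distance(R, Z) = 23 — off by 5.70.

L = (0.00, 0.00) ✓; LJ at 144.5° ✓; |LJ| = 28.30 ✓; ∠LJU = 133.7° ✓; |JU| = 18.60 ✓; ∠JUC = 112.3° ✓; |UC| = 18.60 ✓; ∠UCV = 126.0° ✓; |CV| = 26.50 ✓; ∠CVT = 121.8° ✓; |VT| = 8.300 ✓; ∠(VT, TR) = 90.00° ✓; |TR| = 27.30 ✓; ∠TRZ = 118.6° ✓; |RZ| = 28.70 ✗.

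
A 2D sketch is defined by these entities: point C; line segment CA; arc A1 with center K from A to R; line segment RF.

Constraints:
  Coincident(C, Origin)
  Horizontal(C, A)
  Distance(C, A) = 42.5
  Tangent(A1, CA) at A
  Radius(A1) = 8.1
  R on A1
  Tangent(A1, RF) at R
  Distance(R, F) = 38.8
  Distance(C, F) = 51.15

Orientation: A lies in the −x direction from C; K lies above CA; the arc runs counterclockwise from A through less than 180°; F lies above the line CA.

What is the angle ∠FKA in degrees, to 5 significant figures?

155.26°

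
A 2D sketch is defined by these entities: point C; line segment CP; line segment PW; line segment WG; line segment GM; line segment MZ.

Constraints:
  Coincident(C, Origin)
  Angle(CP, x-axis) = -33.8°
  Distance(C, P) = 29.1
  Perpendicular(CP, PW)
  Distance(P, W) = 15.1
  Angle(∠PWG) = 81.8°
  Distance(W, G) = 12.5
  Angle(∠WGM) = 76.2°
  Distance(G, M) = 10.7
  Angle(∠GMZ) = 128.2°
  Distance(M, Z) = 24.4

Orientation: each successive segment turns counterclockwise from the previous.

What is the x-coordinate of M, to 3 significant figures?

19.1

∠PWG = 81.8° gives WG at 154° from the x-axis; with |WG| = 12.5, G = (21.3, 1.76). ∠WGM = 76.2° gives GM at -102° from the x-axis; with |GM| = 10.7, M = (19.1, -8.71). So M.x = 19.1.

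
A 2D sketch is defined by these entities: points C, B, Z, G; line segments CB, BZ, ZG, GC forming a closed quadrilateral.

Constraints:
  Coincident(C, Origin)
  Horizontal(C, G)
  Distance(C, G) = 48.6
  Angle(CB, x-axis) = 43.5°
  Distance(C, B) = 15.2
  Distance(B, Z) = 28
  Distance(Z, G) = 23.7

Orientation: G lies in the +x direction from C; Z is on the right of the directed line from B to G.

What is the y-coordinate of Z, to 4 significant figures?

-11.78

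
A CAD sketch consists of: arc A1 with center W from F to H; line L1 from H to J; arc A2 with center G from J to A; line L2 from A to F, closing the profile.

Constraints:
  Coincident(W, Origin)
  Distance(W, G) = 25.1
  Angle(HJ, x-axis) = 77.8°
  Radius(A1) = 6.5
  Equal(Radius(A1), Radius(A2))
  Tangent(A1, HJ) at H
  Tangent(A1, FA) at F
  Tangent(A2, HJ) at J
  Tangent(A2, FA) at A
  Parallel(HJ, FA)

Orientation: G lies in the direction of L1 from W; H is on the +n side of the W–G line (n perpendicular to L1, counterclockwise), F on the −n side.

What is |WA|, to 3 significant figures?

25.9

The slot axis is L1's direction at 77.8°, so u = (cos 77.8°, sin 77.8°) = (0.211, 0.977) and n = (−sin 77.8°, cos 77.8°) = (-0.977, 0.211). W is at the origin and G lies 25.1 along u from W, so G = 25.1·u = (5.30, 24.5). Tangency of A1 to both parallel lines with radius 6.5 puts H and F at W ± 6.5·n: H = (-6.35, 1.37), F = (6.35, -1.37). Equal radii place J and A the same way about G: J = G + 6.5·n = (-1.05, 25.9), A = G − 6.5·n = (11.7, 23.2). Then |WA| = |A − W| = 25.9.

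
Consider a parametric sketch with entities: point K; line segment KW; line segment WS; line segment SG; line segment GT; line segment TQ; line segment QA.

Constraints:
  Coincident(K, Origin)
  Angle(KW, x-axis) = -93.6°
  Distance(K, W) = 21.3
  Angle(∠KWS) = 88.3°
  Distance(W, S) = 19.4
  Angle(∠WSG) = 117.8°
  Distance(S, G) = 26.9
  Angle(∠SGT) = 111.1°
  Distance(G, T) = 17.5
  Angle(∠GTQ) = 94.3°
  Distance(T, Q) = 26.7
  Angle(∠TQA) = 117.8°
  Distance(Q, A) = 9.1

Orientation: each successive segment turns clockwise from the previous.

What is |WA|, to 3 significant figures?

12.0

∠GTQ = 94.3° gives TQ at -42.1° from the x-axis; with |TQ| = 26.7, Q = (1.54, -0.446). ∠TQA = 117.8° gives QA at -104° from the x-axis; with |QA| = 9.1, A = (-0.713, -9.26). Then |WA| = |A − W| = 12.0.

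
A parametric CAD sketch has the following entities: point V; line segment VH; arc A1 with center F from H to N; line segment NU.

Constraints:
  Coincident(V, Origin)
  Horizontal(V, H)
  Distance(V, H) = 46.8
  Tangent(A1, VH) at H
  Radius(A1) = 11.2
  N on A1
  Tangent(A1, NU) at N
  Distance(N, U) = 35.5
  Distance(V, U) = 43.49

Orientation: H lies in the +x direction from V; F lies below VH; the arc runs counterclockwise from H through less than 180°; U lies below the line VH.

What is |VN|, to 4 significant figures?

37.28

Checks: |FN| = 11.20 ✓; ∠(FN, NU) = 90.00° ✓; |NU| = 35.50 ✓; |VU| = 43.49 ✓.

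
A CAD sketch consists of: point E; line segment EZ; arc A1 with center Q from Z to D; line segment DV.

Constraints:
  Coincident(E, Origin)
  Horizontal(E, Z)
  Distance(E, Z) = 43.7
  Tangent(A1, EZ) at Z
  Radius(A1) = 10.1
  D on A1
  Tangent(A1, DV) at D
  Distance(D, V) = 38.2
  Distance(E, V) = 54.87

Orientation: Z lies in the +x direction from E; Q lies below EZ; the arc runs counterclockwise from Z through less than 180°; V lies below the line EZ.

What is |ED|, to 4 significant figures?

34.82

E is at the origin; EZ is horizontal with |EZ| = 43.7 and Z on the +x side, so Z = (43.70, 0.000). Tangency of A1 to EZ means the radius QZ is perpendicular to EZ, so Q = Z + (0, -10.1) = (43.70, -10.10). Since QD ⟂ DV (tangency), |QV| = √(10.1² + 38.2²) = 39.51 regardless of where D sits on A1. So V lies on both circle(E, 54.87) and circle(Q, 39.51); the below-EZ intersection is V = (28.81, -46.70). D is the foot of the tangent from V: D = (33.68, -8.811).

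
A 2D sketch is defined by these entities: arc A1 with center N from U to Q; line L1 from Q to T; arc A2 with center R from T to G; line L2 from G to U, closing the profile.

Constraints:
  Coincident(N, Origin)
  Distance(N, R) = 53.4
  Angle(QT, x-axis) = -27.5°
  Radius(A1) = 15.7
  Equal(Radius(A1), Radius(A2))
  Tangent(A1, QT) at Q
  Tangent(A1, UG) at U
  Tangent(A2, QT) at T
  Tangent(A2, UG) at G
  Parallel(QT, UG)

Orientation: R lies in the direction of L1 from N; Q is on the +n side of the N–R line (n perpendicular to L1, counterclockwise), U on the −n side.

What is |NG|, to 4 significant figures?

55.66

Tangency of A1 to both parallel lines with radius 15.7 puts Q and U at N ± 15.7·n: Q = (7.249, 13.93), U = (-7.249, -13.93). Equal radii place T and G the same way about R: T = R + 15.7·n = (54.62, -10.73), G = R − 15.7·n = (40.12, -38.58). Then |NG| = |G − N| = 55.66.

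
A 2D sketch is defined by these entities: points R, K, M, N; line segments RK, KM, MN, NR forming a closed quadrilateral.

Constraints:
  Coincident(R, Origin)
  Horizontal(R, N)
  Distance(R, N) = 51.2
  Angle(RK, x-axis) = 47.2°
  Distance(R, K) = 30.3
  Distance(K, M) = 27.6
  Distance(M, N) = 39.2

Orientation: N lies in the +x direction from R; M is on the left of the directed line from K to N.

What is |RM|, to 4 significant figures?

57.61

R is at the origin; RN is horizontal with |RN| = 51.2 and N in +x, so N = (51.2, 0). RK runs at 47.2° with |RK| = 30.3, so K = (20.59, 22.23). M is determined by |KM| = 27.6 and |MN| = 39.2 together: it lies at the intersection of circle(K, 27.6) and circle(N, 39.2). With |KN| = 37.83, the foot of the radical line on KN is 8.676 from K and the perpendicular offset is √(27.6² − 8.676²) = 26.20. Taking the left-of-KN solution: M = (43.00, 38.33).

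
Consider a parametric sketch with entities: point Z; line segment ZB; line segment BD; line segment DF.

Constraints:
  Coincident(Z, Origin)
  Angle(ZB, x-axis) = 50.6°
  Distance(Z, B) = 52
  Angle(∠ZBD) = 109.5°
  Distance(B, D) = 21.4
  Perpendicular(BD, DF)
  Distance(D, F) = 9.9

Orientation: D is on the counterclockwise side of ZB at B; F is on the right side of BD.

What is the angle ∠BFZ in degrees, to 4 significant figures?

31.84°

Z is at the origin; ZB runs at 50.6° with length 52.0, so B = 52.0·(cos 50.6°, sin 50.6°) = (33.01, 40.18). ∠ZBD = 109.5°, so BD runs at 50.6° + (180° − 109.5°) = 121.1° from the x-axis; with |BD| = 21.4, D = B + 21.4·(cos 121.1°, sin 121.1°) = (21.95, 58.51). The perpendicularity gives DF at right angles to BD; with |DF| = 9.9 on the right of BD, F = D + 9.9·(0.8563, 0.5165) = (30.43, 63.62). Then cos ∠BFZ = FB·FZ / (|FB||FZ|), giving 31.84°.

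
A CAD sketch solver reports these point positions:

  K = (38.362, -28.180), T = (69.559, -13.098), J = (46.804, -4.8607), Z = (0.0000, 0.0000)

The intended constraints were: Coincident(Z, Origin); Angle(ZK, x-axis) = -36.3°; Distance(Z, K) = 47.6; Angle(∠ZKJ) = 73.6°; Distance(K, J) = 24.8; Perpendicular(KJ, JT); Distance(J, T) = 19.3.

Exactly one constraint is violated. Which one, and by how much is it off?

Distance(J, T) = 19.3 — off by 4.90.

Z = (0.00, 0.00) ✓; ZK at -36.30° ✓; |ZK| = 47.60 ✓; ∠ZKJ = 73.60° ✓; |KJ| = 24.80 ✓; ∠(KJ, JT) = 90.00° ✓; |JT| = 24.20 ✗.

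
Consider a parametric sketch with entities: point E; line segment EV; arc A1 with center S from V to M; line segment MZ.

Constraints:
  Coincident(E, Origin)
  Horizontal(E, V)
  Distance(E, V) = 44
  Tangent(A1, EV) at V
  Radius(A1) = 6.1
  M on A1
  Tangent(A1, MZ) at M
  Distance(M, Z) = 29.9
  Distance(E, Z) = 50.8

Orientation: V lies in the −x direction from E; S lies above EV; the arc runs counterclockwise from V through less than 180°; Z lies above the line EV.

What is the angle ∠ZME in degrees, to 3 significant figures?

95.4°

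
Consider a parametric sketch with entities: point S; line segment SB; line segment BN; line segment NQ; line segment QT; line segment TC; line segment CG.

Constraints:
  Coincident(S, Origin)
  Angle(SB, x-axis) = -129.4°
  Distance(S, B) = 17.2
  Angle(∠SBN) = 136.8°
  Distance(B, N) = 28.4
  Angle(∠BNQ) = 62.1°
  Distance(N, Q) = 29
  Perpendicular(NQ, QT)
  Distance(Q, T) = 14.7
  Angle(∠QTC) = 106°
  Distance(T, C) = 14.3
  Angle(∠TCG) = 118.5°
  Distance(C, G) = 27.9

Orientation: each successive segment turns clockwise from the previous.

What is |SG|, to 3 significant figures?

46.5

S is at the origin; SB runs at -129.4° with length 17.2, so B = (-10.9, -13.3). ∠SBN = 136.8° gives BN at -173° from the x-axis; with |BN| = 28.4, N = (-39.1, -16.9). ∠BNQ = 62.1° gives NQ at 69.5° from the x-axis; with |NQ| = 29.0, Q = (-28.9, 10.2). The perpendicularity gives QT at right angles to NQ, so QT runs at -20.5°; with |QT| = 14.7, T = (-15.2, 5.07). ∠QTC = 106.0° gives TC at -94.5° from the x-axis; with |TC| = 14.3, C = (-16.3, -9.19). ∠TCG = 118.5° gives CG at -156° from the x-axis; with |CG| = 27.9, G = (-41.8, -20.5). Then |SG| = |G − S| = 46.5.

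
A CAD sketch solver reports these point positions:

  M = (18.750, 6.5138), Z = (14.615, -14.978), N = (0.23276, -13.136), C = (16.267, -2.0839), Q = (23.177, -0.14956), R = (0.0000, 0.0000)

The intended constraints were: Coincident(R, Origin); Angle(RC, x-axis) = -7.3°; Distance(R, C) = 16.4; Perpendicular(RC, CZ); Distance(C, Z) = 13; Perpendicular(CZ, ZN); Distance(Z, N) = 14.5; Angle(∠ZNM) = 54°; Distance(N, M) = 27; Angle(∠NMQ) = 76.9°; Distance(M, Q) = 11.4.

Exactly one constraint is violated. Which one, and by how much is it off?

Distance(M, Q) = 11.4 — off by 3.40.

R = (0.00, 0.00) ✓; RC at -7.300° ✓; |RC| = 16.40 ✓; ∠(RC, CZ) = 90.00° ✓; |CZ| = 13.00 ✓; ∠(CZ, ZN) = 90.00° ✓; |ZN| = 14.50 ✓; ∠ZNM = 54.00° ✓; |NM| = 27.00 ✓; ∠NMQ = 76.90° ✓; |MQ| = 8.000 ✗.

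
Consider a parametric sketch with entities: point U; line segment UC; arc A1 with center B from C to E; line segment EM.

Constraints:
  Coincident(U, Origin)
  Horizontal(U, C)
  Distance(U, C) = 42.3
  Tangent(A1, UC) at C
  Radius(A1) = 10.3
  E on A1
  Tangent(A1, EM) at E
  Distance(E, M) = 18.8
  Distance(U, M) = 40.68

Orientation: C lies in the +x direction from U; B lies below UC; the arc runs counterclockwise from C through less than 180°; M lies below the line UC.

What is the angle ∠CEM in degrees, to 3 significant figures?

138°

Checks: |BE| = 10.30 ✓; ∠(BE, EM) = 90.00° ✓; |EM| = 18.80 ✓; |UM| = 40.68 ✓.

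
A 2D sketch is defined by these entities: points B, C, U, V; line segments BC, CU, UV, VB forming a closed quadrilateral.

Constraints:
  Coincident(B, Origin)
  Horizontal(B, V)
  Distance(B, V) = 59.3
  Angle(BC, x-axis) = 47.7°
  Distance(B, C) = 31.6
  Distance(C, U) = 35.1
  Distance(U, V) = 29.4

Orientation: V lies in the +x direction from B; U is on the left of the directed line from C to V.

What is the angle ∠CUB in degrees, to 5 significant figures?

18.032°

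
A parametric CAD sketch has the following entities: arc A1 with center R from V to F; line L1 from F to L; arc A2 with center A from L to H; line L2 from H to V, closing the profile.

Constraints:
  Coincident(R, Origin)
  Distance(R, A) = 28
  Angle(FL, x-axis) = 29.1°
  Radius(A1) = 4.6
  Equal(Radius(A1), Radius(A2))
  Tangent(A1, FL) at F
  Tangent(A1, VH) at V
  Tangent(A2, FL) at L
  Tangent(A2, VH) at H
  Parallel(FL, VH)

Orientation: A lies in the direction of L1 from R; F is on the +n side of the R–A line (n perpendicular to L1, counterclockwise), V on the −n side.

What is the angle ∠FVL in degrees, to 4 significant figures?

71.81°

Tangency of A1 to both parallel lines with radius 4.6 puts F and V at R ± 4.6·n: F = (-2.237, 4.019), V = (2.237, -4.019). Equal radii place L and H the same way about A: L = A + 4.6·n = (22.23, 17.64), H = A − 4.6·n = (26.70, 9.598). Then cos ∠FVL = VF·VL / (|VF||VL|), giving 71.81°.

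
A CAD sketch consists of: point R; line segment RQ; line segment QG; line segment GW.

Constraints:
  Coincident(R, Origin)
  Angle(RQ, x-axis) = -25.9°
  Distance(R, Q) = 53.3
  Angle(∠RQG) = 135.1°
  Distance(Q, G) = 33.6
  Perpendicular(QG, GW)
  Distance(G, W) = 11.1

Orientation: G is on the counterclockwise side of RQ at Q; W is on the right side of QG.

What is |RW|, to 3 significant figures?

86.4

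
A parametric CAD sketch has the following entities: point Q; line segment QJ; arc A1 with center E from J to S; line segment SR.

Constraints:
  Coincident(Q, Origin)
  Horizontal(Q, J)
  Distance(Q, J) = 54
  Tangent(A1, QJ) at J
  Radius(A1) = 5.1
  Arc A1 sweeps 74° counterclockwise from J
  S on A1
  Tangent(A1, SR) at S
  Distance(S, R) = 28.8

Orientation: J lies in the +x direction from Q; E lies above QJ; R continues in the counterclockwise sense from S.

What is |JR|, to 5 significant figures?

33.904

Q is at the origin; QJ is horizontal with |QJ| = 54.0 and J on the +x side, so J = (54.000, 0.0000). The tangent condition forces EJ to be normal to QJ, so E = J + (0, 5.1) = (54.000, 5.1000). On A1, J sits at bearing -90° from E; a 74° counterclockwise sweep puts S at bearing -16°, so S = E + 5.1·(cos -16°, sin -16°) = (58.902, 3.6942). The tangent condition forces ES to be normal to SR, so SR runs along (−sin -16°, cos -16°); with |SR| = 28.8, R = (66.841, 31.379). Then |JR| = |R − J| = 33.904.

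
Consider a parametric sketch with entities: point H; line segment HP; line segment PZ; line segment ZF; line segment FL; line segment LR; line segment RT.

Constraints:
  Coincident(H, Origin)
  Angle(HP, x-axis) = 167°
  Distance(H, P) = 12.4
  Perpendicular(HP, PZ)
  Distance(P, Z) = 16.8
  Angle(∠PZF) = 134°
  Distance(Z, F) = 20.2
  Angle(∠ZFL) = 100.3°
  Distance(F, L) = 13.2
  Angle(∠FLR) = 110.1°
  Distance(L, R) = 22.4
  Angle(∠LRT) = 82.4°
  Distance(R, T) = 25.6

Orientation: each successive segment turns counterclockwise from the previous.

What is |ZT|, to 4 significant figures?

6.719

∠FLR = 110.1° gives LR at 92.60° from the x-axis; with |LR| = 22.4, R = (6.302, -3.050). ∠LRT = 82.4° gives RT at -169.8° from the x-axis; with |RT| = 25.6, T = (-18.89, -7.584). Then |ZT| = |T − Z| = 6.719.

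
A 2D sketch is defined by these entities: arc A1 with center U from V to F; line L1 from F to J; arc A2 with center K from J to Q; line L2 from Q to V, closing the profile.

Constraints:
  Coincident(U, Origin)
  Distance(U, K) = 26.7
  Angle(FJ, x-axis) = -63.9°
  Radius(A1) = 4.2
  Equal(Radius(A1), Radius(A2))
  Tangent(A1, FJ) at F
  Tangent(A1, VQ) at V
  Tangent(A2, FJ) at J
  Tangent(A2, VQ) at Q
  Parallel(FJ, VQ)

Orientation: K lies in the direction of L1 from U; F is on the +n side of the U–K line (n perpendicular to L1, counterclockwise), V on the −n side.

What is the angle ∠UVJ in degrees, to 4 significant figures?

72.54°

The slot axis is L1's direction at -63.9°, so u = (cos -63.9°, sin -63.9°) = (0.4399, -0.8980) and n = (−sin -63.9°, cos -63.9°) = (0.8980, 0.4399). U is at the origin and K lies 26.7 along u from U, so K = 26.7·u = (11.75, -23.98). Tangency of A1 to both parallel lines with radius 4.2 puts F and V at U ± 4.2·n: F = (3.772, 1.848), V = (-3.772, -1.848). Equal radii place J and Q the same way about K: J = K + 4.2·n = (15.52, -22.13), Q = K − 4.2·n = (7.975, -25.83). Then cos ∠UVJ = VU·VJ / (|VU||VJ|), giving 72.54°.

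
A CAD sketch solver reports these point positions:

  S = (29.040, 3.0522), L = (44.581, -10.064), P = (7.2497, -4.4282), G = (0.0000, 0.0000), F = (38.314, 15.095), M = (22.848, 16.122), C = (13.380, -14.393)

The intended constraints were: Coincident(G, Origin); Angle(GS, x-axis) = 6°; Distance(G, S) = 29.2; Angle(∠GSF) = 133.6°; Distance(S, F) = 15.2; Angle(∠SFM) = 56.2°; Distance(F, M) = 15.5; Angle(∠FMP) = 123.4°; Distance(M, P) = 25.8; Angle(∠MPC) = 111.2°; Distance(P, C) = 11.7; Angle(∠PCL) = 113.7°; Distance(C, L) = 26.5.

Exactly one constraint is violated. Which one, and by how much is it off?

Distance(C, L) = 26.5 — off by 5.00.

G = (0.00, 0.00) ✓; GS at 6.000° ✓; |GS| = 29.20 ✓; ∠GSF = 133.6° ✓; |SF| = 15.20 ✓; ∠SFM = 56.20° ✓; |FM| = 15.50 ✓; ∠FMP = 123.4° ✓; |MP| = 25.80 ✓; ∠MPC = 111.2° ✓; |PC| = 11.70 ✓; ∠PCL = 113.7° ✓; |CL| = 31.50 ✗.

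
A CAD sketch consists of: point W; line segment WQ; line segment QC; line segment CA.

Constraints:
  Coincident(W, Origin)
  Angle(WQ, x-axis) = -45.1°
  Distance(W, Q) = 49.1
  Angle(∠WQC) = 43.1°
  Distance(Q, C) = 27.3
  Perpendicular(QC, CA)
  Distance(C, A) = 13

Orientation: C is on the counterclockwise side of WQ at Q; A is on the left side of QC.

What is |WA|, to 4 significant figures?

22.26

∠WQC = 43.1°, so QC runs at -45.1° + (180° − 43.1°) = 91.80° from the x-axis; with |QC| = 27.3, C = Q + 27.3·(cos 91.80°, sin 91.80°) = (33.80, -7.493). QC ⟂ CA; with |CA| = 13.0 on the left of QC, A = C + 13.0·(-0.9995, -0.03141) = (20.81, -7.901). Then |WA| = |A − W| = 22.26.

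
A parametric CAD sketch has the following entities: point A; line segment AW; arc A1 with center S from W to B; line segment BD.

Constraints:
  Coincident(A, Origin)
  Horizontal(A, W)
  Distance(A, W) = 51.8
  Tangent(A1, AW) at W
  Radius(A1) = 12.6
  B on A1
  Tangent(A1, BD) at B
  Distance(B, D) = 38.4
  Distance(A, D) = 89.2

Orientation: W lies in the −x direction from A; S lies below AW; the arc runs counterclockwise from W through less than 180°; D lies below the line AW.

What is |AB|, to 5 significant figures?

63.964

A is at the origin; A and W share the same y with |AW| = 51.8 and W on the −x side, so W = (-51.800, 0.0000). The tangent condition forces SW to be normal to AW, so S = W + (0, -12.6) = (-51.800, -12.600). Since SB ⟂ BD (tangency), |SD| = √(12.6² + 38.4²) = 40.414 regardless of where B sits on A1. So D lies on both circle(A, 89.2) and circle(S, 40.414); the below-AW intersection is D = (-77.897, -43.459). B is the foot of the tangent from D: B = (-63.478, -7.8686).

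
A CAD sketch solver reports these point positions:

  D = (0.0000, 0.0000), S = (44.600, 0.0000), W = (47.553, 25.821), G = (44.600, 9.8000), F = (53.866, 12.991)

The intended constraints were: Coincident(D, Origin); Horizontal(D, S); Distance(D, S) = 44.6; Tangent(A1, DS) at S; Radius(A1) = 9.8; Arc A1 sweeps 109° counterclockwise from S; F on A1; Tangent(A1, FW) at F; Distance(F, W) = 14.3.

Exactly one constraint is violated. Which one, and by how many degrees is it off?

Tangent(A1, FW) at F — off by 7.20°.

D = (0.00, 0.00) ✓; D.y = 0.00, S.y = 0.00 ✓; |DS| = 44.60 ✓; ∠(GS, SD) = 90.00° ✓; |GS| = 9.800 ✓; bearing(G→F) − bearing(G→S) = 109.0° ✓; |GF| = 9.800 ✓; ∠(GF, FW) = 82.80° ✗; |FW| = 14.30 ✓.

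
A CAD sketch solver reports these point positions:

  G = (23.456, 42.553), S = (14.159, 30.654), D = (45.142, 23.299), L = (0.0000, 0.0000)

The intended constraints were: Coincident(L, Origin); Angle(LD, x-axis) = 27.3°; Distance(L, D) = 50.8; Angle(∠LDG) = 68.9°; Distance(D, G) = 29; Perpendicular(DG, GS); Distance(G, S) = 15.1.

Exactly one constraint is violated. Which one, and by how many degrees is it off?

Perpendicular(DG, GS) — off by 3.60°.

L = (0.00, 0.00) ✓; LD at 27.30° ✓; |LD| = 50.80 ✓; ∠LDG = 68.90° ✓; |DG| = 29.00 ✓; ∠(DG, GS) = 93.60° ✗; |GS| = 15.10 ✓.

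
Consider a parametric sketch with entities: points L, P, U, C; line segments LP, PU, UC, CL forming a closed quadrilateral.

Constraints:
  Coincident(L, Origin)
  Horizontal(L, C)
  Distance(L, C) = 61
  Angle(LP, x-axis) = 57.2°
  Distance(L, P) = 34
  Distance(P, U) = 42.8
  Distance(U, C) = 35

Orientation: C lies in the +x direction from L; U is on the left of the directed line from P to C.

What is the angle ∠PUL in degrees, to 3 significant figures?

21.3°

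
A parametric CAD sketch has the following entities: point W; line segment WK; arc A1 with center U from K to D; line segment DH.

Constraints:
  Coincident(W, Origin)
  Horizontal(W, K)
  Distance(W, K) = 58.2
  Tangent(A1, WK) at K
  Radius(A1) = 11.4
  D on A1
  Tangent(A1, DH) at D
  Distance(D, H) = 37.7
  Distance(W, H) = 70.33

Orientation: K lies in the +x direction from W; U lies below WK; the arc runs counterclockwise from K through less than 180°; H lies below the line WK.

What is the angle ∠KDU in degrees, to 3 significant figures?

42.9°

Checks: W.y = 0.00, K.y = 0.00 ✓; |WK| = 58.20 ✓; |UD| = 11.40 ✓; ∠(UD, DH) = 90.00° ✓; |DH| = 37.70 ✓; |WH| = 70.33 ✓.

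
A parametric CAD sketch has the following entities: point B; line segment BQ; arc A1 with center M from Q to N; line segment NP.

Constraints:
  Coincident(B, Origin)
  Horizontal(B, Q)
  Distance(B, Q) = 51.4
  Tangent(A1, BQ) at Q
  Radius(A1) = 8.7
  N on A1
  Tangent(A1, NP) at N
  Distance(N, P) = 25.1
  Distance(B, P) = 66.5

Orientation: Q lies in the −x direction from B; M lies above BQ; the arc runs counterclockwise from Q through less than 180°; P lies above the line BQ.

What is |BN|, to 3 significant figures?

45.8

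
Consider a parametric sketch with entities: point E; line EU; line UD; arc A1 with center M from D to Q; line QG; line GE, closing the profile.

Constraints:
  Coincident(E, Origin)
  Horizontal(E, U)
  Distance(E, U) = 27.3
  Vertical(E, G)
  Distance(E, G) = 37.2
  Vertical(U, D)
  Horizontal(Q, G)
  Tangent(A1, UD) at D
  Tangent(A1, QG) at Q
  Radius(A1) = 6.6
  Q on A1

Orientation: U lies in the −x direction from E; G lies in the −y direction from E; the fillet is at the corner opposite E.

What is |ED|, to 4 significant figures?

41.01

The virtual corner opposite E is at (-27.30, -37.20). The tangent condition forces MD to be normal to UD and tangency of A1 to QG means the radius MQ is perpendicular to QG, with radius 6.6, so the center M sits 6.6 in from both sides at M = (-20.70, -30.60). That places the tangent points at D = (-27.30, -30.60) on UD and Q = (-20.70, -37.20) on QG. Then |ED| = |D − E| = 41.01.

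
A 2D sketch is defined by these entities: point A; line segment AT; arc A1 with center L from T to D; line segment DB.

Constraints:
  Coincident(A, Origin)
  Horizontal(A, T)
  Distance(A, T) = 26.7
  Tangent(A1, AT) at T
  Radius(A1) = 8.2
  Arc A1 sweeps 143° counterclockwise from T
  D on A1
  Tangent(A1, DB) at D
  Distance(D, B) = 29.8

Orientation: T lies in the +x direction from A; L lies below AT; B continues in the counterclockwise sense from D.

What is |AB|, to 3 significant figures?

56.1

A is at the origin; A and T share the same y with |AT| = 26.7 and T on the +x side, so T = (26.7, 0.00). The tangent condition forces LT to be normal to AT, so L = T + (0, -8.2) = (26.7, -8.20). On A1, T sits at bearing 90° from L; a 143° counterclockwise sweep puts D at bearing 233°, so D = L + 8.2·(cos 233°, sin 233°) = (21.8, -14.7). The tangent condition forces LD to be normal to DB, so DB runs along (−sin 233°, cos 233°); with |DB| = 29.8, B = (45.6, -32.7). Then |AB| = |B − A| = 56.1.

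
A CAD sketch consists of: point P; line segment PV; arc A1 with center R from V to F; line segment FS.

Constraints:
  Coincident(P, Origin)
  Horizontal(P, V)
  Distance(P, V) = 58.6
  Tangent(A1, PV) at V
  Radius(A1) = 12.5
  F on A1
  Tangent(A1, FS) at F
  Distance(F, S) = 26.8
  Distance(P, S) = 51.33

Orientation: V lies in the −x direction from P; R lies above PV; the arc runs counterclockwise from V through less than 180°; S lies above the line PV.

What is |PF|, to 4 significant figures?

47.51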